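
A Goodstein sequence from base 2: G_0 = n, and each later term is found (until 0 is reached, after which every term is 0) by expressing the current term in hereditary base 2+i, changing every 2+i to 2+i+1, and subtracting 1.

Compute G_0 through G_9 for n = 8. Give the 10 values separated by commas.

i=0: 8 = 2^(2 + 1) (b=2); 2→3: 3^(3 + 1) = 81; 81−1 = 80
i=1: 80 = 2·3^3 + 2·3^2 + 2·3 + 2 (b=3); 3→4: 2·4^4 + 2·4^2 + 2·4 + 2 = 554; 554−1 = 553
i=2: 553 = 2·4^4 + 2·4^2 + 2·4 + 1 (b=4); 4→5: 2·5^5 + 2·5^2 + 2·5 + 1 = 6311; 6311−1 = 6310
i=3: 6310 = 2·5^5 + 2·5^2 + 2·5 (b=5); 5→6: 2·6^6 + 2·6^2 + 2·6 = 93396; 93396−1 = 93395
i=4: 93395 = 2·6^6 + 2·6^2 + 6 + 5 (b=6); 6→7: 2·7^7 + 2·7^2 + 7 + 5 = 1647196; 1647196−1 = 1647195
i=5: 1647195 = 2·7^7 + 2·7^2 + 7 + 4 (b=7); 7→8: 2·8^8 + 2·8^2 + 8 + 4 = 33554572; 33554572−1 = 33554571
i=6: 33554571 = 2·8^8 + 2·8^2 + 8 + 3 (b=8); 8→9: 2·9^9 + 2·9^2 + 9 + 3 = 774841152; 774841152−1 = 774841151
i=7: 774841151 = 2·9^9 + 2·9^2 + 9 + 2 (b=9); 9→10: 2·10^10 + 2·10^2 + 10 + 2 = 20000000212; 20000000212−1 = 20000000211
i=8: 20000000211 = 2·10^10 + 2·10^2 + 10 + 1 (b=10); 10→11: 2·11^11 + 2·11^2 + 11 + 1 = 570623341476; 570623341476−1 = 570623341475

8, 80, 553, 6310, 93395, 1647195, 33554571, 774841151, 20000000211, 570623341475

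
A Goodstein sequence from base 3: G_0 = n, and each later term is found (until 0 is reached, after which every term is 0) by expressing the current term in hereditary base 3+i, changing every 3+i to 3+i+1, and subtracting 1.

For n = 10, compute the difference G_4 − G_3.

[0] 10 ≡ 3^2 + 1 (base 3). Lift 4: 17. −1: 16.
[1] 16 ≡ 4^2 (base 4). Lift 5: 25. −1: 24.
[2] 24 ≡ 4·5 + 4 (base 5). Lift 6: 28. −1: 27.
[3] 27 ≡ 4·6 + 3 (base 6). Lift 7: 31. −1: 30.

3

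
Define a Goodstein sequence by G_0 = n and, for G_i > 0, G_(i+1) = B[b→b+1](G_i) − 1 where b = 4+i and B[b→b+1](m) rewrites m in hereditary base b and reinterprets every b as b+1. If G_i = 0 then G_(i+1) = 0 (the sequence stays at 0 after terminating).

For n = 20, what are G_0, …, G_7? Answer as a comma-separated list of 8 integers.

20, 29, 39, 51, 65, 81, 99, 107

(0) 20|_4 = 4^2 + 4 ↦ 5^2 + 5|_5 = 30 ⇒ 29
(1) 29|_5 = 5^2 + 4 ↦ 6^2 + 4|_6 = 40 ⇒ 39
(2) 39|_6 = 6^2 + 3 ↦ 7^2 + 3|_7 = 52 ⇒ 51
(3) 51|_7 = 7^2 + 2 ↦ 8^2 + 2|_8 = 66 ⇒ 65
(4) 65|_8 = 8^2 + 1 ↦ 9^2 + 1|_9 = 82 ⇒ 81
(5) 81|_9 = 9^2 ↦ 10^2|_10 = 100 ⇒ 99
(6) 99|_10 = 9·10 + 9 ↦ 9·11 + 9|_11 = 108 ⇒ 107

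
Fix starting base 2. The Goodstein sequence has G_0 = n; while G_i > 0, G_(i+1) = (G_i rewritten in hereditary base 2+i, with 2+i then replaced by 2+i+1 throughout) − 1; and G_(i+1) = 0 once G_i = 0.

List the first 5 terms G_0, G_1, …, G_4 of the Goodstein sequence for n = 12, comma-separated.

base 2: 12 = 2^(2 + 1) + 2^2; at 3: 3^(3 + 1) + 3^3 = 108; next = 107
base 3: 107 = 3^(3 + 1) + 2·3^2 + 2·3 + 2; at 4: 4^(4 + 1) + 2·4^2 + 2·4 + 2 = 1066; next = 1065
base 4: 1065 = 4^(4 + 1) + 2·4^2 + 2·4 + 1; at 5: 5^(5 + 1) + 2·5^2 + 2·5 + 1 = 15686; next = 15685
base 5: 15685 = 5^(5 + 1) + 2·5^2 + 2·5; at 6: 6^(6 + 1) + 2·6^2 + 2·6 = 280020; next = 280019

12, 107, 1065, 15685, 280019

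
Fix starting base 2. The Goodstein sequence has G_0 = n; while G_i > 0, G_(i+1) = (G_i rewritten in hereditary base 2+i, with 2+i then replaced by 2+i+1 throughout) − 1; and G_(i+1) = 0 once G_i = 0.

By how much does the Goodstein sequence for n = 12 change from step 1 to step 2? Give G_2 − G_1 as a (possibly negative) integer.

958

base 2: 12 = 2^(2 + 1) + 2^2; at 3: 3^(3 + 1) + 3^3 = 108; next = 107
base 3: 107 = 3^(3 + 1) + 2·3^2 + 2·3 + 2; at 4: 4^(4 + 1) + 2·4^2 + 2·4 + 2 = 1066; next = 1065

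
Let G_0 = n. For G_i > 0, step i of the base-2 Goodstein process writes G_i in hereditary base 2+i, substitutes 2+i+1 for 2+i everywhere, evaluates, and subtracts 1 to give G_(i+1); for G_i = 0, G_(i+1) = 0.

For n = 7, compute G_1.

30

i=0: 7 = 2^2 + 2 + 1 (b=2); 2→3: 3^3 + 3 + 1 = 31; 31−1 = 30
i=1: 30 = 3^3 + 3 (b=3); 3→4: 4^4 + 4 = 260; 260−1 = 259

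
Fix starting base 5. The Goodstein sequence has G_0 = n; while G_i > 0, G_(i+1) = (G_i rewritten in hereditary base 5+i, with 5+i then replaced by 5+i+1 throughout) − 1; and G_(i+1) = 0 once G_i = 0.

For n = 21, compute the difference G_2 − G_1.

3

[0] 21 ≡ 4·5 + 1 (base 5). Lift 6: 25. −1: 24.
[1] 24 ≡ 4·6 (base 6). Lift 7: 28. −1: 27.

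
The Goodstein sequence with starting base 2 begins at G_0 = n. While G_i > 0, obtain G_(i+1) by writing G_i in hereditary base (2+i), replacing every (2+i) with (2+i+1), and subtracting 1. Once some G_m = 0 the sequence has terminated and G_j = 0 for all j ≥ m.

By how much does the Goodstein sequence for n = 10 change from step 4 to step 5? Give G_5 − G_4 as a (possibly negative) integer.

i=0: 10 = 2^(2 + 1) + 2 (b=2); 2→3: 3^(3 + 1) + 3 = 84; 84−1 = 83
i=1: 83 = 3^(3 + 1) + 2 (b=3); 3→4: 4^(4 + 1) + 2 = 1026; 1026−1 = 1025
i=2: 1025 = 4^(4 + 1) + 1 (b=4); 4→5: 5^(5 + 1) + 1 = 15626; 15626−1 = 15625
i=3: 15625 = 5^(5 + 1) (b=5); 5→6: 6^(6 + 1) = 279936; 279936−1 = 279935
i=4: 279935 = 5·6^6 + 5·6^5 + 5·6^4 + 5·6^3 + 5·6^2 + 5·6 + 5 (b=6); 6→7: 5·7^7 + 5·7^5 + 5·7^4 + 5·7^3 + 5·7^2 + 5·7 + 5 = 4215755; 4215755−1 = 4215754

3935819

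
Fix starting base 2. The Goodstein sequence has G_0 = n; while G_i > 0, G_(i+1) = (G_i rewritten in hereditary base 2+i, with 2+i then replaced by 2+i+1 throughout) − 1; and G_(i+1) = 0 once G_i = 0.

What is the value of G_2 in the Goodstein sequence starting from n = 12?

[0] 12 ≡ 2^(2 + 1) + 2^2 (base 2). Lift 3: 108. −1: 107.
[1] 107 ≡ 3^(3 + 1) + 2·3^2 + 2·3 + 2 (base 3). Lift 4: 1066. −1: 1065.

1065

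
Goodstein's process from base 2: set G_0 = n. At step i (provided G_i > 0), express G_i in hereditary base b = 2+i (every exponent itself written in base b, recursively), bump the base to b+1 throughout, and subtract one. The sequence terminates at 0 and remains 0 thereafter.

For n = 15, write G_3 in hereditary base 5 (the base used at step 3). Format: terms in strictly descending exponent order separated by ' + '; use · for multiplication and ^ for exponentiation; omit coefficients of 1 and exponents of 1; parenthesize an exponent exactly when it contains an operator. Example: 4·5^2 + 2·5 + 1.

5^(5 + 1) + 5^5 + 2

G_0 = 15. HB_2(15) = 2^(2 + 1) + 2^2 + 2 + 1. Bump = 112. G_1 = 111.
G_1 = 111. HB_3(111) = 3^(3 + 1) + 3^3 + 3. Bump = 1284. G_2 = 1283.
G_2 = 1283. HB_4(1283) = 4^(4 + 1) + 4^4 + 3. Bump = 18753. G_3 = 18752.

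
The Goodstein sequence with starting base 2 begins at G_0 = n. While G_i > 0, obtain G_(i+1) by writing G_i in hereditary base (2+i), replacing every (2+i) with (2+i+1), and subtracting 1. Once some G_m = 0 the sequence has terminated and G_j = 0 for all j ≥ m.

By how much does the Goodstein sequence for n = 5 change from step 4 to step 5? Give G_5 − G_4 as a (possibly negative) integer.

i=0: 5 = 2^2 + 1 (b=2); 2→3: 3^3 + 1 = 28; 28−1 = 27
i=1: 27 = 3^3 (b=3); 3→4: 4^4 = 256; 256−1 = 255
i=2: 255 = 3·4^3 + 3·4^2 + 3·4 + 3 (b=4); 4→5: 3·5^3 + 3·5^2 + 3·5 + 3 = 468; 468−1 = 467
i=3: 467 = 3·5^3 + 3·5^2 + 3·5 + 2 (b=5); 5→6: 3·6^3 + 3·6^2 + 3·6 + 2 = 776; 776−1 = 775
i=4: 775 = 3·6^3 + 3·6^2 + 3·6 + 1 (b=6); 6→7: 3·7^3 + 3·7^2 + 3·7 + 1 = 1198; 1198−1 = 1197

422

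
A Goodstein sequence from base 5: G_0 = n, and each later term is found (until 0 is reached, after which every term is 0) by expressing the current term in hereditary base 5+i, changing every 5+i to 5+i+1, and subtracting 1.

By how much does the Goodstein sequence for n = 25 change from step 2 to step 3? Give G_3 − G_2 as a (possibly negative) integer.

4

base 5: 25 = 5^2; at 6: 6^2 = 36; next = 35
base 6: 35 = 5·6 + 5; at 7: 5·7 + 5 = 40; next = 39
base 7: 39 = 5·7 + 4; at 8: 5·8 + 4 = 44; next = 43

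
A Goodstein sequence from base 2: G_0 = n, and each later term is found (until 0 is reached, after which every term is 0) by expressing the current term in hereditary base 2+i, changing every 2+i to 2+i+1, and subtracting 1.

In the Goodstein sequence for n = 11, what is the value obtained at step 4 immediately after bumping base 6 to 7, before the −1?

base 2: 11 = 2^(2 + 1) + 2 + 1; at 3: 3^(3 + 1) + 3 + 1 = 85; next = 84
base 3: 84 = 3^(3 + 1) + 3; at 4: 4^(4 + 1) + 4 = 1028; next = 1027
base 4: 1027 = 4^(4 + 1) + 3; at 5: 5^(5 + 1) + 3 = 15628; next = 15627
base 5: 15627 = 5^(5 + 1) + 2; at 6: 6^(6 + 1) + 2 = 279938; next = 279937
base 6: 279937 = 6^(6 + 1) + 1; at 7: 7^(7 + 1) + 1 = 5764802; next = 5764801

5764802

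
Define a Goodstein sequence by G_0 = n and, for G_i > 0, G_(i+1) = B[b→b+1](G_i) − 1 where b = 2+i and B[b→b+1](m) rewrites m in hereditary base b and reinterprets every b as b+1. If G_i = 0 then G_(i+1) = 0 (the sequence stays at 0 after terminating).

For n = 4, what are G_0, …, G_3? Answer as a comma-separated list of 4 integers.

4, 26, 41, 60

step 0: 4 = 2^2; sub 3 for 2: 3^3; = 27; G_1 = 27−1 = 26
step 1: 26 = 2·3^2 + 2·3 + 2; sub 4 for 3: 2·4^2 + 2·4 + 2; = 42; G_2 = 42−1 = 41
step 2: 41 = 2·4^2 + 2·4 + 1; sub 5 for 4: 2·5^2 + 2·5 + 1; = 61; G_3 = 61−1 = 60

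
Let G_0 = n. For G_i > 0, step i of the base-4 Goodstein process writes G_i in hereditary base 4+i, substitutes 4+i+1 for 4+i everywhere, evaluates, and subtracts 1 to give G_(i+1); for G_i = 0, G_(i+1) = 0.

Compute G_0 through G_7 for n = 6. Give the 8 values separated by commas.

G_0 = 6. HB_4(6) = 4 + 2. Bump = 7. G_1 = 6.
G_1 = 6. HB_5(6) = 5 + 1. Bump = 7. G_2 = 6.
G_2 = 6. HB_6(6) = 6. Bump = 7. G_3 = 6.
G_3 = 6. HB_7(6) = 6. Bump = 6. G_4 = 5.
G_4 = 5. HB_8(5) = 5. Bump = 5. G_5 = 4.
G_5 = 4. HB_9(4) = 4. Bump = 4. G_6 = 3.
G_6 = 3. HB_10(3) = 3. Bump = 3. G_7 = 2.

6, 6, 6, 6, 5, 4, 3, 2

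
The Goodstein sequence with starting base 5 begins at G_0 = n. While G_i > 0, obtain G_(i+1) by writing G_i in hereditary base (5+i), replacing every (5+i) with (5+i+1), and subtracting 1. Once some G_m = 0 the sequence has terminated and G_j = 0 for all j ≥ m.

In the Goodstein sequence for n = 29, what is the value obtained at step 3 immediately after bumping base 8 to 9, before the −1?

82

G_0=29  [base 5] 5^2 + 4  →[5↦6]→  6^2 + 4 = 40  −1 ⇒ G_1=39
G_1=39  [base 6] 6^2 + 3  →[6↦7]→  7^2 + 3 = 52  −1 ⇒ G_2=51
G_2=51  [base 7] 7^2 + 2  →[7↦8]→  8^2 + 2 = 66  −1 ⇒ G_3=65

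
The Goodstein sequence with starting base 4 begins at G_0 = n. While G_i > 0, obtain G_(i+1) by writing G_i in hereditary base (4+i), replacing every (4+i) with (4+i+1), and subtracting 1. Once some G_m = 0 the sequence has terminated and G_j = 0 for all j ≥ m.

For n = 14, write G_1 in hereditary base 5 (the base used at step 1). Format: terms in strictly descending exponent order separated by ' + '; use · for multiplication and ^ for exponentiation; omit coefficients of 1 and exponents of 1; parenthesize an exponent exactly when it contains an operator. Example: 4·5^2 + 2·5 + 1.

G_0 = 14. HB_4(14) = 3·4 + 2. Bump = 17. G_1 = 16.
G_1 = 16. HB_5(16) = 3·5 + 1. Bump = 19. G_2 = 18.

3·5 + 1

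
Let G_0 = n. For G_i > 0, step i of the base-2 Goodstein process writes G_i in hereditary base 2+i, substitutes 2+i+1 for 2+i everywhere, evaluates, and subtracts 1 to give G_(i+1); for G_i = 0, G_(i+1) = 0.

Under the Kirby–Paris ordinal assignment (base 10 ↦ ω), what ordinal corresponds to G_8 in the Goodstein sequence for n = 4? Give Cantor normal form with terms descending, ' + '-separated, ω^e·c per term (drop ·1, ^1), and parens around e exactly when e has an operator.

ω^2·2 + ω + 1

G_0 = 4. HB_2(4) = 2^2. Bump = 27. G_1 = 26.
G_1 = 26. HB_3(26) = 2·3^2 + 2·3 + 2. Bump = 42. G_2 = 41.
G_2 = 41. HB_4(41) = 2·4^2 + 2·4 + 1. Bump = 61. G_3 = 60.
G_3 = 60. HB_5(60) = 2·5^2 + 2·5. Bump = 84. G_4 = 83.
G_4 = 83. HB_6(83) = 2·6^2 + 6 + 5. Bump = 110. G_5 = 109.
G_5 = 109. HB_7(109) = 2·7^2 + 7 + 4. Bump = 140. G_6 = 139.
G_6 = 139. HB_8(139) = 2·8^2 + 8 + 3. Bump = 174. G_7 = 173.
G_7 = 173. HB_9(173) = 2·9^2 + 9 + 2. Bump = 212. G_8 = 211.
G_8 = 211. HB_10(211) = 2·10^2 + 10 + 1. Bump = 254. G_9 = 253.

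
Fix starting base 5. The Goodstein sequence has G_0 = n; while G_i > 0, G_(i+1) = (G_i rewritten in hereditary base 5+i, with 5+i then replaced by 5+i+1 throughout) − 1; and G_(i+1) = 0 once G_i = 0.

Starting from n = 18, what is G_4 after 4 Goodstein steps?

26

18 —HB5→ 3·5 + 3 —bump→ 3·6 + 3 = 21 —(−1)→ 20
20 —HB6→ 3·6 + 2 —bump→ 3·7 + 2 = 23 —(−1)→ 22
22 —HB7→ 3·7 + 1 —bump→ 3·8 + 1 = 25 —(−1)→ 24
24 —HB8→ 3·8 —bump→ 3·9 = 27 —(−1)→ 26
26 —HB9→ 2·9 + 8 —bump→ 2·10 + 8 = 28 —(−1)→ 27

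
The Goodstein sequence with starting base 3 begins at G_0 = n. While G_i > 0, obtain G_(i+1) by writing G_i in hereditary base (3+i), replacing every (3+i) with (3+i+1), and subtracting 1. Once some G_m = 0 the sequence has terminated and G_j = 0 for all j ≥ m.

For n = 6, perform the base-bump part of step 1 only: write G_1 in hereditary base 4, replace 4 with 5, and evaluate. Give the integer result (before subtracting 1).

8

i=0: 6 = 2·3 (b=3); 3→4: 2·4 = 8; 8−1 = 7
i=1: 7 = 4 + 3 (b=4); 4→5: 5 + 3 = 8; 8−1 = 7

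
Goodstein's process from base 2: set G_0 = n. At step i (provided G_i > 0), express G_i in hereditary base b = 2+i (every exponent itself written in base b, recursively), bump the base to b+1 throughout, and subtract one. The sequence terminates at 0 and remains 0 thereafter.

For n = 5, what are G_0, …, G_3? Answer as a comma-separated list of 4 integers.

5, 27, 255, 467

5 —HB2→ 2^2 + 1 —bump→ 3^3 + 1 = 28 —(−1)→ 27
27 —HB3→ 3^3 —bump→ 4^4 = 256 —(−1)→ 255
255 —HB4→ 3·4^3 + 3·4^2 + 3·4 + 3 —bump→ 3·5^3 + 3·5^2 + 3·5 + 3 = 468 —(−1)→ 467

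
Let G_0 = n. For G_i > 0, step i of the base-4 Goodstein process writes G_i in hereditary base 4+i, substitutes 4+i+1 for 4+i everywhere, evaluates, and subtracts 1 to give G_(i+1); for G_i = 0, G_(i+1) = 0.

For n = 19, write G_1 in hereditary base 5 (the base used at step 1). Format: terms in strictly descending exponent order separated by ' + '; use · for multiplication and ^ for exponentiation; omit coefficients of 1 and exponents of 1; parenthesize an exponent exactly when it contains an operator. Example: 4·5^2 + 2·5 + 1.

5^2 + 2

G_0=19  [base 4] 4^2 + 3  →[4↦5]→  5^2 + 3 = 28  −1 ⇒ G_1=27
G_1=27  [base 5] 5^2 + 2  →[5↦6]→  6^2 + 2 = 38  −1 ⇒ G_2=37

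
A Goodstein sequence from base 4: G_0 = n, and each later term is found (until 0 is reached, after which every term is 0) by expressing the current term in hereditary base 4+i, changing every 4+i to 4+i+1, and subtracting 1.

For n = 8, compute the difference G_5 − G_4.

0

(0) 8|_4 = 2·4 ↦ 2·5|_5 = 10 ⇒ 9
(1) 9|_5 = 5 + 4 ↦ 6 + 4|_6 = 10 ⇒ 9
(2) 9|_6 = 6 + 3 ↦ 7 + 3|_7 = 10 ⇒ 9
(3) 9|_7 = 7 + 2 ↦ 8 + 2|_8 = 10 ⇒ 9
(4) 9|_8 = 8 + 1 ↦ 9 + 1|_9 = 10 ⇒ 9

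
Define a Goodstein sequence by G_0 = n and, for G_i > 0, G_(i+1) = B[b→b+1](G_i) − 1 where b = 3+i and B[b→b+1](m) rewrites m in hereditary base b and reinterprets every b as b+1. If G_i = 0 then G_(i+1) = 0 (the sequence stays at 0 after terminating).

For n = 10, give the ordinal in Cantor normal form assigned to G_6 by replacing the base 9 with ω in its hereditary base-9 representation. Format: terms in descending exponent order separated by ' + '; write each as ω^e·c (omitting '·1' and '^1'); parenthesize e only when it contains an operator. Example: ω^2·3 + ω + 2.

(0) 10|_3 = 3^2 + 1 ↦ 4^2 + 1|_4 = 17 ⇒ 16
(1) 16|_4 = 4^2 ↦ 5^2|_5 = 25 ⇒ 24
(2) 24|_5 = 4·5 + 4 ↦ 4·6 + 4|_6 = 28 ⇒ 27
(3) 27|_6 = 4·6 + 3 ↦ 4·7 + 3|_7 = 31 ⇒ 30
(4) 30|_7 = 4·7 + 2 ↦ 4·8 + 2|_8 = 34 ⇒ 33
(5) 33|_8 = 4·8 + 1 ↦ 4·9 + 1|_9 = 37 ⇒ 36
(6) 36|_9 = 4·9 ↦ 4·10|_10 = 40 ⇒ 39

ω·4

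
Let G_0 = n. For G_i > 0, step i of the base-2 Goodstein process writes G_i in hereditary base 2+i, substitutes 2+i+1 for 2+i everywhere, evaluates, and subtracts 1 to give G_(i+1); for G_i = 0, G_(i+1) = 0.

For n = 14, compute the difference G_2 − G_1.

1171

G_0=14  [base 2] 2^(2 + 1) + 2^2 + 2  →[2↦3]→  3^(3 + 1) + 3^3 + 3 = 111  −1 ⇒ G_1=110
G_1=110  [base 3] 3^(3 + 1) + 3^3 + 2  →[3↦4]→  4^(4 + 1) + 4^4 + 2 = 1282  −1 ⇒ G_2=1281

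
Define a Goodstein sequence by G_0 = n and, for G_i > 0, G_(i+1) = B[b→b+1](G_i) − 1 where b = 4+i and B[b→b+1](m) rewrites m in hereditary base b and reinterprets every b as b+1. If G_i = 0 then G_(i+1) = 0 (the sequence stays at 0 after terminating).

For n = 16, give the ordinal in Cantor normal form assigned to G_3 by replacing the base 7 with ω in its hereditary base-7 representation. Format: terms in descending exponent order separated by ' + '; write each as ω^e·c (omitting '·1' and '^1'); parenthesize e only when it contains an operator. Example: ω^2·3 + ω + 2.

G_0=16  [base 4] 4^2  →[4↦5]→  5^2 = 25  −1 ⇒ G_1=24
G_1=24  [base 5] 4·5 + 4  →[5↦6]→  4·6 + 4 = 28  −1 ⇒ G_2=27
G_2=27  [base 6] 4·6 + 3  →[6↦7]→  4·7 + 3 = 31  −1 ⇒ G_3=30

ω·4 + 2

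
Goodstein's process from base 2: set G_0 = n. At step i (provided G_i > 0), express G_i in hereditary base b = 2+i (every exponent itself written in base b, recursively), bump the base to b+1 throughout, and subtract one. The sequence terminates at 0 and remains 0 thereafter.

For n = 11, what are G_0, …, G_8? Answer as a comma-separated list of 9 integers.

G_0=11  [base 2] 2^(2 + 1) + 2 + 1  →[2↦3]→  3^(3 + 1) + 3 + 1 = 85  −1 ⇒ G_1=84
G_1=84  [base 3] 3^(3 + 1) + 3  →[3↦4]→  4^(4 + 1) + 4 = 1028  −1 ⇒ G_2=1027
G_2=1027  [base 4] 4^(4 + 1) + 3  →[4↦5]→  5^(5 + 1) + 3 = 15628  −1 ⇒ G_3=15627
G_3=15627  [base 5] 5^(5 + 1) + 2  →[5↦6]→  6^(6 + 1) + 2 = 279938  −1 ⇒ G_4=279937
G_4=279937  [base 6] 6^(6 + 1) + 1  →[6↦7]→  7^(7 + 1) + 1 = 5764802  −1 ⇒ G_5=5764801
G_5=5764801  [base 7] 7^(7 + 1)  →[7↦8]→  8^(8 + 1) = 134217728  −1 ⇒ G_6=134217727
G_6=134217727  [base 8] 7·8^8 + 7·8^7 + 7·8^6 + 7·8^5 + 7·8^4 + 7·8^3 + 7·8^2 + 7·8 + 7  →[8↦9]→  7·9^9 + 7·9^7 + 7·9^6 + 7·9^5 + 7·9^4 + 7·9^3 + 7·9^2 + 7·9 + 7 = 2749609303  −1 ⇒ G_7=2749609302
G_7=2749609302  [base 9] 7·9^9 + 7·9^7 + 7·9^6 + 7·9^5 + 7·9^4 + 7·9^3 + 7·9^2 + 7·9 + 6  →[9↦10]→  7·10^10 + 7·10^7 + 7·10^6 + 7·10^5 + 7·10^4 + 7·10^3 + 7·10^2 + 7·10 + 6 = 70077777776  −1 ⇒ G_8=70077777775

11, 84, 1027, 15627, 279937, 5764801, 134217727, 2749609302, 70077777775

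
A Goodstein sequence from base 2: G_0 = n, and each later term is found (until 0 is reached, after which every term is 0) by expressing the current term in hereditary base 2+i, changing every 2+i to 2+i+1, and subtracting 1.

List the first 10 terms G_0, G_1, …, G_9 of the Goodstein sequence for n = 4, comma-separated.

4, 26, 41, 60, 83, 109, 139, 173, 211, 253

G_0 = 4. HB_2(4) = 2^2. Bump = 27. G_1 = 26.
G_1 = 26. HB_3(26) = 2·3^2 + 2·3 + 2. Bump = 42. G_2 = 41.
G_2 = 41. HB_4(41) = 2·4^2 + 2·4 + 1. Bump = 61. G_3 = 60.
G_3 = 60. HB_5(60) = 2·5^2 + 2·5. Bump = 84. G_4 = 83.
G_4 = 83. HB_6(83) = 2·6^2 + 6 + 5. Bump = 110. G_5 = 109.
G_5 = 109. HB_7(109) = 2·7^2 + 7 + 4. Bump = 140. G_6 = 139.
G_6 = 139. HB_8(139) = 2·8^2 + 8 + 3. Bump = 174. G_7 = 173.
G_7 = 173. HB_9(173) = 2·9^2 + 9 + 2. Bump = 212. G_8 = 211.
G_8 = 211. HB_10(211) = 2·10^2 + 10 + 1. Bump = 254. G_9 = 253.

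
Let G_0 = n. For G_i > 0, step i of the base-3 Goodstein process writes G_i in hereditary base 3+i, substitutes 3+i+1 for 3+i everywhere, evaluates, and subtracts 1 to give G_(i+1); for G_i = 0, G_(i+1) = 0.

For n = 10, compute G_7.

[0] 10 ≡ 3^2 + 1 (base 3). Lift 4: 17. −1: 16.
[1] 16 ≡ 4^2 (base 4). Lift 5: 25. −1: 24.
[2] 24 ≡ 4·5 + 4 (base 5). Lift 6: 28. −1: 27.
[3] 27 ≡ 4·6 + 3 (base 6). Lift 7: 31. −1: 30.
[4] 30 ≡ 4·7 + 2 (base 7). Lift 8: 34. −1: 33.
[5] 33 ≡ 4·8 + 1 (base 8). Lift 9: 37. −1: 36.
[6] 36 ≡ 4·9 (base 9). Lift 10: 40. −1: 39.
[7] 39 ≡ 3·10 + 9 (base 10). Lift 11: 42. −1: 41.

39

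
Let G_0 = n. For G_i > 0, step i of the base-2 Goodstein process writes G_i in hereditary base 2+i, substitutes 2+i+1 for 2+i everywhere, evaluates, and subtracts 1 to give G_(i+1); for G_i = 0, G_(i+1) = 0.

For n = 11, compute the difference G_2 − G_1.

943

base 2: 11 = 2^(2 + 1) + 2 + 1; at 3: 3^(3 + 1) + 3 + 1 = 85; next = 84
base 3: 84 = 3^(3 + 1) + 3; at 4: 4^(4 + 1) + 4 = 1028; next = 1027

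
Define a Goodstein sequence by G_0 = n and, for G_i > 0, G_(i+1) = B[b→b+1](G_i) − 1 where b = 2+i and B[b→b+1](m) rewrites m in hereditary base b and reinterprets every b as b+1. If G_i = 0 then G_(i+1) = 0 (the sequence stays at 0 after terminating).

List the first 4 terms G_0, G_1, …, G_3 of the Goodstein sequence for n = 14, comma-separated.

14, 110, 1281, 18750

14 —HB2→ 2^(2 + 1) + 2^2 + 2 —bump→ 3^(3 + 1) + 3^3 + 3 = 111 —(−1)→ 110
110 —HB3→ 3^(3 + 1) + 3^3 + 2 —bump→ 4^(4 + 1) + 4^4 + 2 = 1282 —(−1)→ 1281
1281 —HB4→ 4^(4 + 1) + 4^4 + 1 —bump→ 5^(5 + 1) + 5^5 + 1 = 18751 —(−1)→ 18750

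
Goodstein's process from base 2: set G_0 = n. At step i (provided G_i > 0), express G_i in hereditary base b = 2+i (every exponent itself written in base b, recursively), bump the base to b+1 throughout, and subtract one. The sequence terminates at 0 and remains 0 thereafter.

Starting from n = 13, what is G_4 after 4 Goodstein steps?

G_0=13  [base 2] 2^(2 + 1) + 2^2 + 1  →[2↦3]→  3^(3 + 1) + 3^3 + 1 = 109  −1 ⇒ G_1=108
G_1=108  [base 3] 3^(3 + 1) + 3^3  →[3↦4]→  4^(4 + 1) + 4^4 = 1280  −1 ⇒ G_2=1279
G_2=1279  [base 4] 4^(4 + 1) + 3·4^3 + 3·4^2 + 3·4 + 3  →[4↦5]→  5^(5 + 1) + 3·5^3 + 3·5^2 + 3·5 + 3 = 16093  −1 ⇒ G_3=16092
G_3=16092  [base 5] 5^(5 + 1) + 3·5^3 + 3·5^2 + 3·5 + 2  →[5↦6]→  6^(6 + 1) + 3·6^3 + 3·6^2 + 3·6 + 2 = 280712  −1 ⇒ G_4=280711

280711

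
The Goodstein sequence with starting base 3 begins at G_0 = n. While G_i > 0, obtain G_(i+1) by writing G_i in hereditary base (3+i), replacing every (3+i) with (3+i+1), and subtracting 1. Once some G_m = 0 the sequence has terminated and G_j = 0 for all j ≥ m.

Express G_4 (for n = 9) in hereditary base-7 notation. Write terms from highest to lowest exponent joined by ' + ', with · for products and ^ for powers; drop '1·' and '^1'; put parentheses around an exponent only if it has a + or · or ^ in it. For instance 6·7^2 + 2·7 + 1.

[0] 9 ≡ 3^2 (base 3). Lift 4: 16. −1: 15.
[1] 15 ≡ 3·4 + 3 (base 4). Lift 5: 18. −1: 17.
[2] 17 ≡ 3·5 + 2 (base 5). Lift 6: 20. −1: 19.
[3] 19 ≡ 3·6 + 1 (base 6). Lift 7: 22. −1: 21.
[4] 21 ≡ 3·7 (base 7). Lift 8: 24. −1: 23.

3·7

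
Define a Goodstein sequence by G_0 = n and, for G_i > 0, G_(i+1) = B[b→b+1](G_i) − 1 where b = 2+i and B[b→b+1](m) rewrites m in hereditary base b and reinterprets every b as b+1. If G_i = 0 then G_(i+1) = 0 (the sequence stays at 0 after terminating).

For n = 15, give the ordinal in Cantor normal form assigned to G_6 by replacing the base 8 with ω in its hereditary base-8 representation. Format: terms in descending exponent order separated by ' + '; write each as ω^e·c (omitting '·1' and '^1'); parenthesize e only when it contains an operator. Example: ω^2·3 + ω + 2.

ω^(ω + 1) + ω^7·7 + ω^6·7 + ω^5·7 + ω^4·7 + ω^3·7 + ω^2·7 + ω·7 + 7

15 —HB2→ 2^(2 + 1) + 2^2 + 2 + 1 —bump→ 3^(3 + 1) + 3^3 + 3 + 1 = 112 —(−1)→ 111
111 —HB3→ 3^(3 + 1) + 3^3 + 3 —bump→ 4^(4 + 1) + 4^4 + 4 = 1284 —(−1)→ 1283
1283 —HB4→ 4^(4 + 1) + 4^4 + 3 —bump→ 5^(5 + 1) + 5^5 + 3 = 18753 —(−1)→ 18752
18752 —HB5→ 5^(5 + 1) + 5^5 + 2 —bump→ 6^(6 + 1) + 6^6 + 2 = 326594 —(−1)→ 326593
326593 —HB6→ 6^(6 + 1) + 6^6 + 1 —bump→ 7^(7 + 1) + 7^7 + 1 = 6588345 —(−1)→ 6588344
6588344 —HB7→ 7^(7 + 1) + 7^7 —bump→ 8^(8 + 1) + 8^8 = 150994944 —(−1)→ 150994943
150994943 —HB8→ 8^(8 + 1) + 7·8^7 + 7·8^6 + 7·8^5 + 7·8^4 + 7·8^3 + 7·8^2 + 7·8 + 7 —bump→ 9^(9 + 1) + 7·9^7 + 7·9^6 + 7·9^5 + 7·9^4 + 7·9^3 + 7·9^2 + 7·9 + 7 = 3524450281 —(−1)→ 3524450280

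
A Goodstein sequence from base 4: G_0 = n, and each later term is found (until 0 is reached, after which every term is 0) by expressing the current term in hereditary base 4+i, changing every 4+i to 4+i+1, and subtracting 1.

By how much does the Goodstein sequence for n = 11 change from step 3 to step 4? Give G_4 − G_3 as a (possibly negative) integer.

[0] 11 ≡ 2·4 + 3 (base 4). Lift 5: 13. −1: 12.
[1] 12 ≡ 2·5 + 2 (base 5). Lift 6: 14. −1: 13.
[2] 13 ≡ 2·6 + 1 (base 6). Lift 7: 15. −1: 14.
[3] 14 ≡ 2·7 (base 7). Lift 8: 16. −1: 15.

1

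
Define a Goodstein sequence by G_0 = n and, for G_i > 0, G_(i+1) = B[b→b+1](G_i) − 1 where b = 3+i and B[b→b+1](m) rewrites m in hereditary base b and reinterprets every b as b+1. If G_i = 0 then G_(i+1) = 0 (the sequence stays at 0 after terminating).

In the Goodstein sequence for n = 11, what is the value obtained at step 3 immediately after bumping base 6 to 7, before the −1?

40

(0) 11|_3 = 3^2 + 2 ↦ 4^2 + 2|_4 = 18 ⇒ 17
(1) 17|_4 = 4^2 + 1 ↦ 5^2 + 1|_5 = 26 ⇒ 25
(2) 25|_5 = 5^2 ↦ 6^2|_6 = 36 ⇒ 35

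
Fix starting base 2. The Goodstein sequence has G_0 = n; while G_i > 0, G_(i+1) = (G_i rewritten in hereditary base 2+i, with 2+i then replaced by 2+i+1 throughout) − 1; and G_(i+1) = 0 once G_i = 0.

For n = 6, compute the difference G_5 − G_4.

6 —HB2→ 2^2 + 2 —bump→ 3^3 + 3 = 30 —(−1)→ 29
29 —HB3→ 3^3 + 2 —bump→ 4^4 + 2 = 258 —(−1)→ 257
257 —HB4→ 4^4 + 1 —bump→ 5^5 + 1 = 3126 —(−1)→ 3125
3125 —HB5→ 5^5 —bump→ 6^6 = 46656 —(−1)→ 46655
46655 —HB6→ 5·6^5 + 5·6^4 + 5·6^3 + 5·6^2 + 5·6 + 5 —bump→ 5·7^5 + 5·7^4 + 5·7^3 + 5·7^2 + 5·7 + 5 = 98040 —(−1)→ 98039

51384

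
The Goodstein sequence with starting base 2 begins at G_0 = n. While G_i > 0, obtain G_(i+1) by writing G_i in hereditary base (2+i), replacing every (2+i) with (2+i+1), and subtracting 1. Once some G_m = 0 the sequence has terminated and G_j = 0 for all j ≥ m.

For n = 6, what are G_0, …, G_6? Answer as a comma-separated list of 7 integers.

6, 29, 257, 3125, 46655, 98039, 187243

G_0 = 6. HB_2(6) = 2^2 + 2. Bump = 30. G_1 = 29.
G_1 = 29. HB_3(29) = 3^3 + 2. Bump = 258. G_2 = 257.
G_2 = 257. HB_4(257) = 4^4 + 1. Bump = 3126. G_3 = 3125.
G_3 = 3125. HB_5(3125) = 5^5. Bump = 46656. G_4 = 46655.
G_4 = 46655. HB_6(46655) = 5·6^5 + 5·6^4 + 5·6^3 + 5·6^2 + 5·6 + 5. Bump = 98040. G_5 = 98039.
G_5 = 98039. HB_7(98039) = 5·7^5 + 5·7^4 + 5·7^3 + 5·7^2 + 5·7 + 4. Bump = 187244. G_6 = 187243.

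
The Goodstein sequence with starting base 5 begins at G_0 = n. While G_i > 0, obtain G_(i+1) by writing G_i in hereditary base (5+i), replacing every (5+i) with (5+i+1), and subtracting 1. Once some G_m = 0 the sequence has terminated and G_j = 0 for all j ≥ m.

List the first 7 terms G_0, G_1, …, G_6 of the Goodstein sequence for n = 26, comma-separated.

G_0 = 26. HB_5(26) = 5^2 + 1. Bump = 37. G_1 = 36.
G_1 = 36. HB_6(36) = 6^2. Bump = 49. G_2 = 48.
G_2 = 48. HB_7(48) = 6·7 + 6. Bump = 54. G_3 = 53.
G_3 = 53. HB_8(53) = 6·8 + 5. Bump = 59. G_4 = 58.
G_4 = 58. HB_9(58) = 6·9 + 4. Bump = 64. G_5 = 63.
G_5 = 63. HB_10(63) = 6·10 + 3. Bump = 69. G_6 = 68.

26, 36, 48, 53, 58, 63, 68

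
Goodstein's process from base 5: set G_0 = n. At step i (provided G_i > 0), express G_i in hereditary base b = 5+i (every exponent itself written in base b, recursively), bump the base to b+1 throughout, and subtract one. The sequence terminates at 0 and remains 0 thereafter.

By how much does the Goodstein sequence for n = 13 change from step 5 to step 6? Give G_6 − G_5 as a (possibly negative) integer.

0

G_0 = 13. HB_5(13) = 2·5 + 3. Bump = 15. G_1 = 14.
G_1 = 14. HB_6(14) = 2·6 + 2. Bump = 16. G_2 = 15.
G_2 = 15. HB_7(15) = 2·7 + 1. Bump = 17. G_3 = 16.
G_3 = 16. HB_8(16) = 2·8. Bump = 18. G_4 = 17.
G_4 = 17. HB_9(17) = 9 + 8. Bump = 18. G_5 = 17.
G_5 = 17. HB_10(17) = 10 + 7. Bump = 18. G_6 = 17.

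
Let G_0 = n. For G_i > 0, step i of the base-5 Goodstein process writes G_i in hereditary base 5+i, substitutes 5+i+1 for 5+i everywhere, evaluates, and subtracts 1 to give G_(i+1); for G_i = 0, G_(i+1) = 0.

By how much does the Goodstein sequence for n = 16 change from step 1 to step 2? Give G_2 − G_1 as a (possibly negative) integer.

G_0 = 16. HB_5(16) = 3·5 + 1. Bump = 19. G_1 = 18.
G_1 = 18. HB_6(18) = 3·6. Bump = 21. G_2 = 20.

2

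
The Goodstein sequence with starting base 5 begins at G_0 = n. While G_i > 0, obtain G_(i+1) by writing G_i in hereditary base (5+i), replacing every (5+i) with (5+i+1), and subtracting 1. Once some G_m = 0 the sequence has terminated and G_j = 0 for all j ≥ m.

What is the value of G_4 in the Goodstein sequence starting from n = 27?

27 —HB5→ 5^2 + 2 —bump→ 6^2 + 2 = 38 —(−1)→ 37
37 —HB6→ 6^2 + 1 —bump→ 7^2 + 1 = 50 —(−1)→ 49
49 —HB7→ 7^2 —bump→ 8^2 = 64 —(−1)→ 63
63 —HB8→ 7·8 + 7 —bump→ 7·9 + 7 = 70 —(−1)→ 69

69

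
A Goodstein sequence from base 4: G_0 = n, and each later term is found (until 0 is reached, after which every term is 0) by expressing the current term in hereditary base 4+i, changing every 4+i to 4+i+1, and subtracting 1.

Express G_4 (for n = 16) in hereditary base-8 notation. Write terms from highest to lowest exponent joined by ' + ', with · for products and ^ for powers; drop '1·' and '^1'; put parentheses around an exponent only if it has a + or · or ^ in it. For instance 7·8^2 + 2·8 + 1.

4·8 + 1

i=0: 16 = 4^2 (b=4); 4→5: 5^2 = 25; 25−1 = 24
i=1: 24 = 4·5 + 4 (b=5); 5→6: 4·6 + 4 = 28; 28−1 = 27
i=2: 27 = 4·6 + 3 (b=6); 6→7: 4·7 + 3 = 31; 31−1 = 30
i=3: 30 = 4·7 + 2 (b=7); 7→8: 4·8 + 2 = 34; 34−1 = 33
i=4: 33 = 4·8 + 1 (b=8); 8→9: 4·9 + 1 = 37; 37−1 = 36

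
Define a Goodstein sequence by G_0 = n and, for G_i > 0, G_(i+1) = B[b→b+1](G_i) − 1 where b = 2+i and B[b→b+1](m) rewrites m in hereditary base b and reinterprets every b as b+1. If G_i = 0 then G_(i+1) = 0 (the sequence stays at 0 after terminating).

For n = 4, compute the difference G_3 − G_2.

19

(0) 4|_2 = 2^2 ↦ 3^3|_3 = 27 ⇒ 26
(1) 26|_3 = 2·3^2 + 2·3 + 2 ↦ 2·4^2 + 2·4 + 2|_4 = 42 ⇒ 41
(2) 41|_4 = 2·4^2 + 2·4 + 1 ↦ 2·5^2 + 2·5 + 1|_5 = 61 ⇒ 60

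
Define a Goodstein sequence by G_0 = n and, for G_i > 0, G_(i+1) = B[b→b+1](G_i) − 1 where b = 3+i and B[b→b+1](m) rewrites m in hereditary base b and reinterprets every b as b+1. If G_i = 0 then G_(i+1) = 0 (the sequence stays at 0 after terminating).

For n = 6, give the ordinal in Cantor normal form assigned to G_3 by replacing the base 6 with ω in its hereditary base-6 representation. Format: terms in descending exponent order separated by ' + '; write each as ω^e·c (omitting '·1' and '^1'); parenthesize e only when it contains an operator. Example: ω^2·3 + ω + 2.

ω + 1

i=0: 6 = 2·3 (b=3); 3→4: 2·4 = 8; 8−1 = 7
i=1: 7 = 4 + 3 (b=4); 4→5: 5 + 3 = 8; 8−1 = 7
i=2: 7 = 5 + 2 (b=5); 5→6: 6 + 2 = 8; 8−1 = 7
i=3: 7 = 6 + 1 (b=6); 6→7: 7 + 1 = 8; 8−1 = 7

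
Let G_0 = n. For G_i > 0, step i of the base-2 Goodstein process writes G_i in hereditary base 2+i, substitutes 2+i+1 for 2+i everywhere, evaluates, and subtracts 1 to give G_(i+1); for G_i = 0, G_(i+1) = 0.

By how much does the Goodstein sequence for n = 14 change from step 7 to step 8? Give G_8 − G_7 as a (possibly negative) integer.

(0) 14|_2 = 2^(2 + 1) + 2^2 + 2 ↦ 3^(3 + 1) + 3^3 + 3|_3 = 111 ⇒ 110
(1) 110|_3 = 3^(3 + 1) + 3^3 + 2 ↦ 4^(4 + 1) + 4^4 + 2|_4 = 1282 ⇒ 1281
(2) 1281|_4 = 4^(4 + 1) + 4^4 + 1 ↦ 5^(5 + 1) + 5^5 + 1|_5 = 18751 ⇒ 18750
(3) 18750|_5 = 5^(5 + 1) + 5^5 ↦ 6^(6 + 1) + 6^6|_6 = 326592 ⇒ 326591
(4) 326591|_6 = 6^(6 + 1) + 5·6^5 + 5·6^4 + 5·6^3 + 5·6^2 + 5·6 + 5 ↦ 7^(7 + 1) + 5·7^5 + 5·7^4 + 5·7^3 + 5·7^2 + 5·7 + 5|_7 = 5862841 ⇒ 5862840
(5) 5862840|_7 = 7^(7 + 1) + 5·7^5 + 5·7^4 + 5·7^3 + 5·7^2 + 5·7 + 4 ↦ 8^(8 + 1) + 5·8^5 + 5·8^4 + 5·8^3 + 5·8^2 + 5·8 + 4|_8 = 134404972 ⇒ 134404971
(6) 134404971|_8 = 8^(8 + 1) + 5·8^5 + 5·8^4 + 5·8^3 + 5·8^2 + 5·8 + 3 ↦ 9^(9 + 1) + 5·9^5 + 5·9^4 + 5·9^3 + 5·9^2 + 5·9 + 3|_9 = 3487116549 ⇒ 3487116548
(7) 3487116548|_9 = 9^(9 + 1) + 5·9^5 + 5·9^4 + 5·9^3 + 5·9^2 + 5·9 + 2 ↦ 10^(10 + 1) + 5·10^5 + 5·10^4 + 5·10^3 + 5·10^2 + 5·10 + 2|_10 = 100000555552 ⇒ 100000555551

96513439003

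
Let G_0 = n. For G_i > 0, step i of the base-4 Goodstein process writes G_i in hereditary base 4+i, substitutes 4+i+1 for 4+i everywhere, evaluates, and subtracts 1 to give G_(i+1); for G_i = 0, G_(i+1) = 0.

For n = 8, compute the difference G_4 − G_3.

0

base 4: 8 = 2·4; at 5: 2·5 = 10; next = 9
base 5: 9 = 5 + 4; at 6: 6 + 4 = 10; next = 9
base 6: 9 = 6 + 3; at 7: 7 + 3 = 10; next = 9
base 7: 9 = 7 + 2; at 8: 8 + 2 = 10; next = 9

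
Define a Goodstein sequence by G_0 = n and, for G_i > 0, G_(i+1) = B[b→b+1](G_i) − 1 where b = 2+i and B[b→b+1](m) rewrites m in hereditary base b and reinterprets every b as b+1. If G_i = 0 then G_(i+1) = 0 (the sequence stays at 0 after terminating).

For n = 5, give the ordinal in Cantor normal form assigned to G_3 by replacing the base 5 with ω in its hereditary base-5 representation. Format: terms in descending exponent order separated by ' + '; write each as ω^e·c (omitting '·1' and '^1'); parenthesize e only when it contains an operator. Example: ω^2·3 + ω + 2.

G_0 = 5. HB_2(5) = 2^2 + 1. Bump = 28. G_1 = 27.
G_1 = 27. HB_3(27) = 3^3. Bump = 256. G_2 = 255.
G_2 = 255. HB_4(255) = 3·4^3 + 3·4^2 + 3·4 + 3. Bump = 468. G_3 = 467.
G_3 = 467. HB_5(467) = 3·5^3 + 3·5^2 + 3·5 + 2. Bump = 776. G_4 = 775.

ω^3·3 + ω^2·3 + ω·3 + 2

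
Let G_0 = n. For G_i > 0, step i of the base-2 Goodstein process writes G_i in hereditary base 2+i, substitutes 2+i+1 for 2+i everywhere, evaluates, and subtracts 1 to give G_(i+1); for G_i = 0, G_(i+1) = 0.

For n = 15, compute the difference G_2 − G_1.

1172

(0) 15|_2 = 2^(2 + 1) + 2^2 + 2 + 1 ↦ 3^(3 + 1) + 3^3 + 3 + 1|_3 = 112 ⇒ 111
(1) 111|_3 = 3^(3 + 1) + 3^3 + 3 ↦ 4^(4 + 1) + 4^4 + 4|_4 = 1284 ⇒ 1283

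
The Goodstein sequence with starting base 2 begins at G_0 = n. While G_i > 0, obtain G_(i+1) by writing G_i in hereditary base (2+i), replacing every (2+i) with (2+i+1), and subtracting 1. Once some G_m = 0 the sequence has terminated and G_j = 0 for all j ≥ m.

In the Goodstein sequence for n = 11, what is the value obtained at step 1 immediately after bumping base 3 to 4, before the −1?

G_0=11  [base 2] 2^(2 + 1) + 2 + 1  →[2↦3]→  3^(3 + 1) + 3 + 1 = 85  −1 ⇒ G_1=84
G_1=84  [base 3] 3^(3 + 1) + 3  →[3↦4]→  4^(4 + 1) + 4 = 1028  −1 ⇒ G_2=1027

1028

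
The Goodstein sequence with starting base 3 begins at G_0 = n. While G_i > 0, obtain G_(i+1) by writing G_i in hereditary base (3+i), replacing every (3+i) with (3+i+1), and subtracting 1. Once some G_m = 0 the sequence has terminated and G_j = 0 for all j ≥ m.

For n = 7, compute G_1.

8

step 0: 7 = 2·3 + 1; sub 4 for 3: 2·4 + 1; = 9; G_1 = 9−1 = 8
step 1: 8 = 2·4; sub 5 for 4: 2·5; = 10; G_2 = 10−1 = 9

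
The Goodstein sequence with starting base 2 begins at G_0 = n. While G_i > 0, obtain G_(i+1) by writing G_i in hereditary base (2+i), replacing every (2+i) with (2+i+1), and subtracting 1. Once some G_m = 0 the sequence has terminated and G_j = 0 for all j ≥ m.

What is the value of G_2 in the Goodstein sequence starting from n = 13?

1279

i=0: 13 = 2^(2 + 1) + 2^2 + 1 (b=2); 2→3: 3^(3 + 1) + 3^3 + 1 = 109; 109−1 = 108
i=1: 108 = 3^(3 + 1) + 3^3 (b=3); 3→4: 4^(4 + 1) + 4^4 = 1280; 1280−1 = 1279
i=2: 1279 = 4^(4 + 1) + 3·4^3 + 3·4^2 + 3·4 + 3 (b=4); 4→5: 5^(5 + 1) + 3·5^3 + 3·5^2 + 3·5 + 3 = 16093; 16093−1 = 16092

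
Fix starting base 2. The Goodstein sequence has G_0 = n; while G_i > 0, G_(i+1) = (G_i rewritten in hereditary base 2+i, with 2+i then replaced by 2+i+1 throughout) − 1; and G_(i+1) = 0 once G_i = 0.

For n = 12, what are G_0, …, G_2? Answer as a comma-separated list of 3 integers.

[0] 12 ≡ 2^(2 + 1) + 2^2 (base 2). Lift 3: 108. −1: 107.
[1] 107 ≡ 3^(3 + 1) + 2·3^2 + 2·3 + 2 (base 3). Lift 4: 1066. −1: 1065.

12, 107, 1065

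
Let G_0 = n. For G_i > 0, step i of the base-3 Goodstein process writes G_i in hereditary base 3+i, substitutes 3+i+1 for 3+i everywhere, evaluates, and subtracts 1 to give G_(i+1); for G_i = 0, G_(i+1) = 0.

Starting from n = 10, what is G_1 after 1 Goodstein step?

i=0: 10 = 3^2 + 1 (b=3); 3→4: 4^2 + 1 = 17; 17−1 = 16
i=1: 16 = 4^2 (b=4); 4→5: 5^2 = 25; 25−1 = 24

16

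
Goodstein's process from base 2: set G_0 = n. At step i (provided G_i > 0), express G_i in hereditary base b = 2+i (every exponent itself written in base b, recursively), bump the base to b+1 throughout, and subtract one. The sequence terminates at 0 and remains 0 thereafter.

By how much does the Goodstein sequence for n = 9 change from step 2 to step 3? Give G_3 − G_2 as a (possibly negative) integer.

base 2: 9 = 2^(2 + 1) + 1; at 3: 3^(3 + 1) + 1 = 82; next = 81
base 3: 81 = 3^(3 + 1); at 4: 4^(4 + 1) = 1024; next = 1023
base 4: 1023 = 3·4^4 + 3·4^3 + 3·4^2 + 3·4 + 3; at 5: 3·5^5 + 3·5^3 + 3·5^2 + 3·5 + 3 = 9843; next = 9842

8819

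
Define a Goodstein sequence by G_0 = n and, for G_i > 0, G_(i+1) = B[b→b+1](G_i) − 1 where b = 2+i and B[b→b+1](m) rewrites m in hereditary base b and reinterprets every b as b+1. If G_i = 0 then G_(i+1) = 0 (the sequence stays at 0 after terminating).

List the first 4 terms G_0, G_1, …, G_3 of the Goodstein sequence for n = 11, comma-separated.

11, 84, 1027, 15627

(0) 11|_2 = 2^(2 + 1) + 2 + 1 ↦ 3^(3 + 1) + 3 + 1|_3 = 85 ⇒ 84
(1) 84|_3 = 3^(3 + 1) + 3 ↦ 4^(4 + 1) + 4|_4 = 1028 ⇒ 1027
(2) 1027|_4 = 4^(4 + 1) + 3 ↦ 5^(5 + 1) + 3|_5 = 15628 ⇒ 15627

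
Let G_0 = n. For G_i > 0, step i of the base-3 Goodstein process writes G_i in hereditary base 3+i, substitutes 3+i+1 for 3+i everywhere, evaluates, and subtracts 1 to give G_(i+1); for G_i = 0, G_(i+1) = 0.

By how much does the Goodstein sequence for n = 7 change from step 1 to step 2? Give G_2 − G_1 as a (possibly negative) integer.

1

step 0: 7 = 2·3 + 1; sub 4 for 3: 2·4 + 1; = 9; G_1 = 9−1 = 8
step 1: 8 = 2·4; sub 5 for 4: 2·5; = 10; G_2 = 10−1 = 9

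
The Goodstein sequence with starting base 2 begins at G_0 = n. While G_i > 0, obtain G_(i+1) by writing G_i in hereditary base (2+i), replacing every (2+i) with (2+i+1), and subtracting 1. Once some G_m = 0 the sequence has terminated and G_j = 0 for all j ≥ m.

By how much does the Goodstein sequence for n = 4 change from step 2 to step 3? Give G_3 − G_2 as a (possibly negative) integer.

4 —HB2→ 2^2 —bump→ 3^3 = 27 —(−1)→ 26
26 —HB3→ 2·3^2 + 2·3 + 2 —bump→ 2·4^2 + 2·4 + 2 = 42 —(−1)→ 41
41 —HB4→ 2·4^2 + 2·4 + 1 —bump→ 2·5^2 + 2·5 + 1 = 61 —(−1)→ 60

19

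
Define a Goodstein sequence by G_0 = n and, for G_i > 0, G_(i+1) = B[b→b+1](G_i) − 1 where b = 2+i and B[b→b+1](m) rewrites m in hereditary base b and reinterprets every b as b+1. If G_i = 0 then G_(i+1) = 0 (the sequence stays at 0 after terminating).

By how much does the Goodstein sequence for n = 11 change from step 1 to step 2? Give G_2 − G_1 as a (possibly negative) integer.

943

G_0=11  [base 2] 2^(2 + 1) + 2 + 1  →[2↦3]→  3^(3 + 1) + 3 + 1 = 85  −1 ⇒ G_1=84
G_1=84  [base 3] 3^(3 + 1) + 3  →[3↦4]→  4^(4 + 1) + 4 = 1028  −1 ⇒ G_2=1027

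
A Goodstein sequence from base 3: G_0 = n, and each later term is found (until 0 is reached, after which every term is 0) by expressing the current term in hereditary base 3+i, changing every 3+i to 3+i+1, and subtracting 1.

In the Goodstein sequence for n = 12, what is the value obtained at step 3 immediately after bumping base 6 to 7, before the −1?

[0] 12 ≡ 3^2 + 3 (base 3). Lift 4: 20. −1: 19.
[1] 19 ≡ 4^2 + 3 (base 4). Lift 5: 28. −1: 27.
[2] 27 ≡ 5^2 + 2 (base 5). Lift 6: 38. −1: 37.
[3] 37 ≡ 6^2 + 1 (base 6). Lift 7: 50. −1: 49.

50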